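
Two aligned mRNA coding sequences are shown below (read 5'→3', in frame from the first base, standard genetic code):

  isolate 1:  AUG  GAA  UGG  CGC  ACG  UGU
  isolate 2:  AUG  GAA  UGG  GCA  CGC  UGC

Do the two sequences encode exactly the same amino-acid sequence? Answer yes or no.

Codon 1: AUG Met / AUG Met — identical.
Codon 2: GAA Glu / GAA Glu — identical.
Codon 3: UGG Trp / UGG Trp — identical.
Codon 4: CGC Arg / GCA Ala — nonsynonymous.
Codon 5: ACG Thr / CGC Arg — nonsynonymous.
Codon 6: UGU Cys / UGC Cys — synonymous.
Nonsynonymous differences: 2 → different protein.

no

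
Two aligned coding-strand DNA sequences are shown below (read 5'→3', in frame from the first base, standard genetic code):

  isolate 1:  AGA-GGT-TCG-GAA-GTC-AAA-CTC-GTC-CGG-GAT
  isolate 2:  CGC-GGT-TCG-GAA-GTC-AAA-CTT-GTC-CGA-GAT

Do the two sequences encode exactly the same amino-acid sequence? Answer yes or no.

yes

Codon 1: AGA Arg / CGC Arg — synonymous.
Codon 2: GGT Gly / GGT Gly — identical.
Codon 3: TCG Ser / TCG Ser — identical.
Codon 4: GAA Glu / GAA Glu — identical.
Codon 5: GTC Val / GTC Val — identical.
Codon 6: AAA Lys / AAA Lys — identical.
Codon 7: CTC Leu / CTT Leu — synonymous.
Codon 8: GTC Val / GTC Val — identical.
Codon 9: CGG Arg / CGA Arg — synonymous.
Codon 10: GAT Asp / GAT Asp — identical.
Nonsynonymous differences: 0 → same protein.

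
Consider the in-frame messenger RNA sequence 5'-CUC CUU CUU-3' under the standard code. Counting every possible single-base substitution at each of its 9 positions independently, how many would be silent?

9

Codon 1 (CUC, Leu): 3 synonymous substitutions.
Codon 2 (CUU, Leu): 3 synonymous substitutions.
Codon 3 (CUU, Leu): 3 synonymous substitutions.
Total: 3 + 3 + 3 = 9.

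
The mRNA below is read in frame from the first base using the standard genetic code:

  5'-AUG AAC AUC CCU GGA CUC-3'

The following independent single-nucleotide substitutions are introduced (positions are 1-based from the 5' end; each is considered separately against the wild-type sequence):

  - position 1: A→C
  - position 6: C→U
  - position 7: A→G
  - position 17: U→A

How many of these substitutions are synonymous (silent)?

1

Codon 1: AUG (Met) → CUG (Leu) — missense.
Codon 2: AAC (Asn) → AAU (Asn) — synonymous.
Codon 3: AUC (Ile) → GUC (Val) — missense.
Codon 6: CUC (Leu) → CAC (His) — missense.
Synonymous: 1 of 4.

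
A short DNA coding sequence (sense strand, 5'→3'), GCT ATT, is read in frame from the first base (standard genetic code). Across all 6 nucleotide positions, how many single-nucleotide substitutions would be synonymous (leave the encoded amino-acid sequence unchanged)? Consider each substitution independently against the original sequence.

Codon 1 (GCT, Ala): 3 synonymous substitutions.
Codon 2 (ATT, Ile): 2 synonymous substitutions.
Total: 3 + 2 = 5.

5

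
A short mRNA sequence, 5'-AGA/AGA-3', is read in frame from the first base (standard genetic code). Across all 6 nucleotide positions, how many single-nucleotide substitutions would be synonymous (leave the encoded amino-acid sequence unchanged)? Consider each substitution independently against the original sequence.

Codon 1 (AGA, Arg): 2 synonymous substitutions.
Codon 2 (AGA, Arg): 2 synonymous substitutions.
Total: 2 + 2 = 4.

4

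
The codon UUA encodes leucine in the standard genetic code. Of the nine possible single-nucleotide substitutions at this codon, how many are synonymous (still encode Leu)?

Position 1: CUA → 1 synonymous.
Position 2: none → 0 synonymous.
Position 3: UUG → 1 synonymous.
Total: 1 + 0 + 1 = 2.

2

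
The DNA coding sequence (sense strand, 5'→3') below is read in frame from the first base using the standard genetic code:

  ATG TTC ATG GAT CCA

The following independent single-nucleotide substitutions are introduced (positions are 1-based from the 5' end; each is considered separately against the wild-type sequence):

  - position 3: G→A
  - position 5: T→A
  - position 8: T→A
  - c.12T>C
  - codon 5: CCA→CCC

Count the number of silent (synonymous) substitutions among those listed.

Codon 1: ATG (Met) → ATA (Ile) — missense.
Codon 2: TTC (Phe) → TAC (Tyr) — missense.
Codon 3: ATG (Met) → AAG (Lys) — missense.
Codon 4: GAT (Asp) → GAC (Asp) — synonymous.
Codon 5: CCA (Pro) → CCC (Pro) — synonymous.
Synonymous: 2 of 5.

2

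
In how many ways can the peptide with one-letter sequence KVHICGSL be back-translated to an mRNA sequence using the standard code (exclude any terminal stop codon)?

Lys: 2 codons.
Val: 4 codons.
His: 2 codons.
Ile: 3 codons.
Cys: 2 codons.
Gly: 4 codons.
Ser: 6 codons.
Leu: 6 codons.
2 × 4 × 2 × 3 × 2 × 4 × 6 × 6 = 13824.

13824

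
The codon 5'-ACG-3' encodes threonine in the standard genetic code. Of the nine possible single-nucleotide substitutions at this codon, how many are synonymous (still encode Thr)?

3

Position 1: none → 0 synonymous.
Position 2: none → 0 synonymous.
Position 3: ACT, ACC, ACA → 3 synonymous.
Total: 0 + 0 + 3 = 3.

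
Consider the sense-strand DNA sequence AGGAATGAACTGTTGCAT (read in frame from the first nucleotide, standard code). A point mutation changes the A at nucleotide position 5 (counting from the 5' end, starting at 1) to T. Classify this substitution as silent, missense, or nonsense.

missense

Position 5 falls in codon 2: AAT → Asn.
After the substitution the codon is ATT → Ile.
Asn ≠ Ile, so this is a missense mutation.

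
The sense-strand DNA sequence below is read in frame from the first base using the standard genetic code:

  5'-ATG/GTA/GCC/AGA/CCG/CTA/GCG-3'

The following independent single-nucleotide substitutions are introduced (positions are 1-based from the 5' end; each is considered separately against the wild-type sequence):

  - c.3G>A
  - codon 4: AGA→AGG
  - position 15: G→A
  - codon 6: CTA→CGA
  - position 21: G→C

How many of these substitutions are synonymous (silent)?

Codon 1: ATG (Met) → ATA (Ile) — missense.
Codon 4: AGA (Arg) → AGG (Arg) — synonymous.
Codon 5: CCG (Pro) → CCA (Pro) — synonymous.
Codon 6: CTA (Leu) → CGA (Arg) — missense.
Codon 7: GCG (Ala) → GCC (Ala) — synonymous.
Synonymous: 3 of 5.

3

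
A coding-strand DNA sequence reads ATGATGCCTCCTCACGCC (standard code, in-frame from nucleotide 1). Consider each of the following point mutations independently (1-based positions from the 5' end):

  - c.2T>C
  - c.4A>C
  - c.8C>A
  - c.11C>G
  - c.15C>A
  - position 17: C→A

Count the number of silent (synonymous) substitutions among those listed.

Codon 1: ATG (Met) → ACG (Thr) — missense.
Codon 2: ATG (Met) → CTG (Leu) — missense.
Codon 3: CCT (Pro) → CAT (His) — missense.
Codon 4: CCT (Pro) → CGT (Arg) — missense.
Codon 5: CAC (His) → CAA (Gln) — missense.
Codon 6: GCC (Ala) → GAC (Asp) — missense.
Synonymous: 0 of 6.

0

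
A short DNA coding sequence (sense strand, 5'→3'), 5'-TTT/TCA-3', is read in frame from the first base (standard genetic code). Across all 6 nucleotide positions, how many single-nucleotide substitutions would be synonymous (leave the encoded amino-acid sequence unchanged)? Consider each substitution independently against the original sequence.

Codon 1 (TTT, Phe): 1 synonymous substitution.
Codon 2 (TCA, Ser): 3 synonymous substitutions.
Total: 1 + 3 = 4.

4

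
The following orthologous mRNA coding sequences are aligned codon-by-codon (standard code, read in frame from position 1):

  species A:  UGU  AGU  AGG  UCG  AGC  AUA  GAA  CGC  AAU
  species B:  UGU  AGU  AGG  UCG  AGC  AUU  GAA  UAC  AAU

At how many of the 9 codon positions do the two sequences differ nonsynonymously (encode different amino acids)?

1

Codon 1: UGU Cys / UGU Cys — identical.
Codon 2: AGU Ser / AGU Ser — identical.
Codon 3: AGG Arg / AGG Arg — identical.
Codon 4: UCG Ser / UCG Ser — identical.
Codon 5: AGC Ser / AGC Ser — identical.
Codon 6: AUA Ile / AUU Ile — synonymous.
Codon 7: GAA Glu / GAA Glu — identical.
Codon 8: CGC Arg / UAC Tyr — nonsynonymous.
Codon 9: AAU Asn / AAU Asn — identical.
Nonsynonymous differences: 1.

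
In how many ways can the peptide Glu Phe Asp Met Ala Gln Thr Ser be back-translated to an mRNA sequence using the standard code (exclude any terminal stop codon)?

1536

Glu: 2 codons.
Phe: 2 codons.
Asp: 2 codons.
Met: 1 codon.
Ala: 4 codons.
Gln: 2 codons.
Thr: 4 codons.
Ser: 6 codons.
2 × 2 × 2 × 1 × 4 × 2 × 4 × 6 = 1536.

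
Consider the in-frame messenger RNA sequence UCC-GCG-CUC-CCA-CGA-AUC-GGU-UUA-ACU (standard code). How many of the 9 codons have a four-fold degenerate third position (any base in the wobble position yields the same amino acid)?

Codon 1 UCC (Ser): third position 4-fold.
Codon 2 GCG (Ala): third position 4-fold.
Codon 3 CUC (Leu): third position 4-fold.
Codon 4 CCA (Pro): third position 4-fold.
Codon 5 CGA (Arg): third position 4-fold.
Codon 6 AUC (Ile): third position 3-fold.
Codon 7 GGU (Gly): third position 4-fold.
Codon 8 UUA (Leu): third position 2-fold.
Codon 9 ACU (Thr): third position 4-fold.
Four-fold degenerate third positions: 7.

7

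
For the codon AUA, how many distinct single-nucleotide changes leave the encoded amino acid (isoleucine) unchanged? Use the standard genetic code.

2

Position 1: none → 0 synonymous.
Position 2: none → 0 synonymous.
Position 3: AUU, AUC → 2 synonymous.
Total: 0 + 0 + 2 = 2.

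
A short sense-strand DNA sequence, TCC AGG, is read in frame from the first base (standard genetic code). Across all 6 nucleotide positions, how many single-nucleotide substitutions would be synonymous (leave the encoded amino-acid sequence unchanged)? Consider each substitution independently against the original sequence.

Codon 1 (TCC, Ser): 3 synonymous substitutions.
Codon 2 (AGG, Arg): 2 synonymous substitutions.
Total: 3 + 2 = 5.

5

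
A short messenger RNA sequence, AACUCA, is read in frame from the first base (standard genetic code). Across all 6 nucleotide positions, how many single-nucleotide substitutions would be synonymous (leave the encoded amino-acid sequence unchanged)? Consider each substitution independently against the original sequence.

Codon 1 (AAC, Asn): 1 synonymous substitution.
Codon 2 (UCA, Ser): 3 synonymous substitutions.
Total: 1 + 3 = 4.

4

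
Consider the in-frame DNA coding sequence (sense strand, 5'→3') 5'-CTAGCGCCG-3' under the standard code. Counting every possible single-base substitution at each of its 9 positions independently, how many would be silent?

Codon 1 (CTA, Leu): 4 synonymous substitutions.
Codon 2 (GCG, Ala): 3 synonymous substitutions.
Codon 3 (CCG, Pro): 3 synonymous substitutions.
Total: 4 + 3 + 3 = 10.

10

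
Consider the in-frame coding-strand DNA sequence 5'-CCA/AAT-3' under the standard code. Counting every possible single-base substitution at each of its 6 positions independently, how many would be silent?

Codon 1 (CCA, Pro): 3 synonymous substitutions.
Codon 2 (AAT, Asn): 1 synonymous substitution.
Total: 3 + 1 = 4.

4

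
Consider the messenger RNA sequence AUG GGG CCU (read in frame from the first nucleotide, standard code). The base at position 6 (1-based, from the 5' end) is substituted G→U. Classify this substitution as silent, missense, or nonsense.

Position 6 falls in codon 2: GGG → Gly.
After the substitution the codon is GGU → Gly.
Both encode Gly, so the change is synonymous.

silent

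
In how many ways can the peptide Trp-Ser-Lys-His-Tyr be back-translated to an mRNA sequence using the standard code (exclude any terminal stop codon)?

48

Trp: 1 codon.
Ser: 6 codons.
Lys: 2 codons.
His: 2 codons.
Tyr: 2 codons.
1 × 6 × 2 × 2 × 2 = 48.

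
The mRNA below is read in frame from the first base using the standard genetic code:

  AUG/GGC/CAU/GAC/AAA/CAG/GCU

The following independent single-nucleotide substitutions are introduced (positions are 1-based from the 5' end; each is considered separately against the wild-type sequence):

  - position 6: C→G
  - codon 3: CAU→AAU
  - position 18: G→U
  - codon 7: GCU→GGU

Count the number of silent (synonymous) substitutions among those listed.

1

Codon 2: GGC (Gly) → GGG (Gly) — synonymous.
Codon 3: CAU (His) → AAU (Asn) — missense.
Codon 6: CAG (Gln) → CAU (His) — missense.
Codon 7: GCU (Ala) → GGU (Gly) — missense.
Synonymous: 1 of 4.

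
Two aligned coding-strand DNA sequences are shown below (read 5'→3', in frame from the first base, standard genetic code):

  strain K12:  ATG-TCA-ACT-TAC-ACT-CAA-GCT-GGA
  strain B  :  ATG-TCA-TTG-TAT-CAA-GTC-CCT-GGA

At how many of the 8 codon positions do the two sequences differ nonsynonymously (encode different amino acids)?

Codon 1: ATG Met / ATG Met — identical.
Codon 2: TCA Ser / TCA Ser — identical.
Codon 3: ACT Thr / TTG Leu — nonsynonymous.
Codon 4: TAC Tyr / TAT Tyr — synonymous.
Codon 5: ACT Thr / CAA Gln — nonsynonymous.
Codon 6: CAA Gln / GTC Val — nonsynonymous.
Codon 7: GCT Ala / CCT Pro — nonsynonymous.
Codon 8: GGA Gly / GGA Gly — identical.
Nonsynonymous differences: 4.

4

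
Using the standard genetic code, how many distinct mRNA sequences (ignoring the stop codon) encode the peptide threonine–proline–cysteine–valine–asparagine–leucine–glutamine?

Thr: 4 codons.
Pro: 4 codons.
Cys: 2 codons.
Val: 4 codons.
Asn: 2 codons.
Leu: 6 codons.
Gln: 2 codons.
4 × 4 × 2 × 4 × 2 × 6 × 2 = 3072.

3072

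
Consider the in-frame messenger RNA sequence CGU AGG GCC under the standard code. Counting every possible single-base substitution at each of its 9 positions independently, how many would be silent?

8

Codon 1 (CGU, Arg): 3 synonymous substitutions.
Codon 2 (AGG, Arg): 2 synonymous substitutions.
Codon 3 (GCC, Ala): 3 synonymous substitutions.
Total: 3 + 2 + 3 = 8.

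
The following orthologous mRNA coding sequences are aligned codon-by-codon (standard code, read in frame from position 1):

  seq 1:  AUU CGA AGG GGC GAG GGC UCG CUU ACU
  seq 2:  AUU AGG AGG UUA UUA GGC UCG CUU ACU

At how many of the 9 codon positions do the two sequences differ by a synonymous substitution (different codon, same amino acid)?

Codon 1: AUU Ile / AUU Ile — identical.
Codon 2: CGA Arg / AGG Arg — synonymous.
Codon 3: AGG Arg / AGG Arg — identical.
Codon 4: GGC Gly / UUA Leu — nonsynonymous.
Codon 5: GAG Glu / UUA Leu — nonsynonymous.
Codon 6: GGC Gly / GGC Gly — identical.
Codon 7: UCG Ser / UCG Ser — identical.
Codon 8: CUU Leu / CUU Leu — identical.
Codon 9: ACU Thr / ACU Thr — identical.
Synonymous differences: 1.

1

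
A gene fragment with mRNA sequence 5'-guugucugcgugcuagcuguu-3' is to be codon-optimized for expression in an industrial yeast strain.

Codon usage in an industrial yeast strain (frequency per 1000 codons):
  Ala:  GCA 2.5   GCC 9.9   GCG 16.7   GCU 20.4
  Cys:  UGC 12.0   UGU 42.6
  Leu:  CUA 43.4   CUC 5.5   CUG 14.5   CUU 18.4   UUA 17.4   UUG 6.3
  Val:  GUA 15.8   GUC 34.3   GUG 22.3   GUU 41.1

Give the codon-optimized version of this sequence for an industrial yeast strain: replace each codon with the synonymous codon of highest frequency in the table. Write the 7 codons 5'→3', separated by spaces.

GUU GUU UGU GUU CUA GCU GUU

Codon 1 (Val): best is GUU at 41.1.
Codon 2 (Val): best is GUU at 41.1.
Codon 3 (Cys): best is UGU at 42.6.
Codon 4 (Val): best is GUU at 41.1.
Codon 5 (Leu): best is CUA at 43.4.
Codon 6 (Ala): best is GCU at 20.4.
Codon 7 (Val): best is GUU at 41.1.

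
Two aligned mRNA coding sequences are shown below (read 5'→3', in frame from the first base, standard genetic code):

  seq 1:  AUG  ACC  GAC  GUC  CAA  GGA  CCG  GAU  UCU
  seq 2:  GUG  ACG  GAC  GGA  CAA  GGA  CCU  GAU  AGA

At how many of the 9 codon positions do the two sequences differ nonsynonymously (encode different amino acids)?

Codon 1: AUG Met / GUG Val — nonsynonymous.
Codon 2: ACC Thr / ACG Thr — synonymous.
Codon 3: GAC Asp / GAC Asp — identical.
Codon 4: GUC Val / GGA Gly — nonsynonymous.
Codon 5: CAA Gln / CAA Gln — identical.
Codon 6: GGA Gly / GGA Gly — identical.
Codon 7: CCG Pro / CCU Pro — synonymous.
Codon 8: GAU Asp / GAU Asp — identical.
Codon 9: UCU Ser / AGA Arg — nonsynonymous.
Nonsynonymous differences: 3.

3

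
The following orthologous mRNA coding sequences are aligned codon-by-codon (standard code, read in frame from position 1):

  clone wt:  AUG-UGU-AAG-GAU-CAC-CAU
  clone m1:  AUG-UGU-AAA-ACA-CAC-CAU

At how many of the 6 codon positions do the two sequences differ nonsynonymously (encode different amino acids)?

Codon 1: AUG Met / AUG Met — identical.
Codon 2: UGU Cys / UGU Cys — identical.
Codon 3: AAG Lys / AAA Lys — synonymous.
Codon 4: GAU Asp / ACA Thr — nonsynonymous.
Codon 5: CAC His / CAC His — identical.
Codon 6: CAU His / CAU His — identical.
Nonsynonymous differences: 1.

1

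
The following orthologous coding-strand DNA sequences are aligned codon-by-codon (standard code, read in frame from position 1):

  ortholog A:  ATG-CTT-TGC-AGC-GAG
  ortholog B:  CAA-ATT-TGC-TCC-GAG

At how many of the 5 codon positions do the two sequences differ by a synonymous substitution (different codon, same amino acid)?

Codon 1: ATG Met / CAA Gln — nonsynonymous.
Codon 2: CTT Leu / ATT Ile — nonsynonymous.
Codon 3: TGC Cys / TGC Cys — identical.
Codon 4: AGC Ser / TCC Ser — synonymous.
Codon 5: GAG Glu / GAG Glu — identical.
Synonymous differences: 1.

1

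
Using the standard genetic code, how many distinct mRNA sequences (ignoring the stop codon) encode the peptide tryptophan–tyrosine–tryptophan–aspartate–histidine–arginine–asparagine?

96

Trp: 1 codon.
Tyr: 2 codons.
Trp: 1 codon.
Asp: 2 codons.
His: 2 codons.
Arg: 6 codons.
Asn: 2 codons.
1 × 2 × 1 × 2 × 2 × 6 × 2 = 96.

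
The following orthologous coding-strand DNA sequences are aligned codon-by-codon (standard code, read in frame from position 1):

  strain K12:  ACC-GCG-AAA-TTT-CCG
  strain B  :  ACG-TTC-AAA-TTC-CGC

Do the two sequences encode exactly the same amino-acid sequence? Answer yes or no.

no

Codon 1: ACC Thr / ACG Thr — synonymous.
Codon 2: GCG Ala / TTC Phe — nonsynonymous.
Codon 3: AAA Lys / AAA Lys — identical.
Codon 4: TTT Phe / TTC Phe — synonymous.
Codon 5: CCG Pro / CGC Arg — nonsynonymous.
Nonsynonymous differences: 2 → different protein.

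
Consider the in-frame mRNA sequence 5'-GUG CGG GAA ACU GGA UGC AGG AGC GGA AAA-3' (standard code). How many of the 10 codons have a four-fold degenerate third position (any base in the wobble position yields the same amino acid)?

Codon 1 GUG (Val): third position 4-fold.
Codon 2 CGG (Arg): third position 4-fold.
Codon 3 GAA (Glu): third position 2-fold.
Codon 4 ACU (Thr): third position 4-fold.
Codon 5 GGA (Gly): third position 4-fold.
Codon 6 UGC (Cys): third position 2-fold.
Codon 7 AGG (Arg): third position 2-fold.
Codon 8 AGC (Ser): third position 2-fold.
Codon 9 GGA (Gly): third position 4-fold.
Codon 10 AAA (Lys): third position 2-fold.
Four-fold degenerate third positions: 5.

5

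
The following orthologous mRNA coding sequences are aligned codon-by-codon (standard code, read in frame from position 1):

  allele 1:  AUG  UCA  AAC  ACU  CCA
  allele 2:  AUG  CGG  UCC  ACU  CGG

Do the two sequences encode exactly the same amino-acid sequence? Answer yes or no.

no

Codon 1: AUG Met / AUG Met — identical.
Codon 2: UCA Ser / CGG Arg — nonsynonymous.
Codon 3: AAC Asn / UCC Ser — nonsynonymous.
Codon 4: ACU Thr / ACU Thr — identical.
Codon 5: CCA Pro / CGG Arg — nonsynonymous.
Nonsynonymous differences: 3 → different protein.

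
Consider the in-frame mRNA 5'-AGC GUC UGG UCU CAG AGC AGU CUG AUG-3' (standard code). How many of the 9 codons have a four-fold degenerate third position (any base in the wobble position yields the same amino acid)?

Codon 1 AGC (Ser): third position 2-fold.
Codon 2 GUC (Val): third position 4-fold.
Codon 3 UGG (Trp): third position 1-fold.
Codon 4 UCU (Ser): third position 4-fold.
Codon 5 CAG (Gln): third position 2-fold.
Codon 6 AGC (Ser): third position 2-fold.
Codon 7 AGU (Ser): third position 2-fold.
Codon 8 CUG (Leu): third position 4-fold.
Codon 9 AUG (Met): third position 1-fold.
Four-fold degenerate third positions: 3.

3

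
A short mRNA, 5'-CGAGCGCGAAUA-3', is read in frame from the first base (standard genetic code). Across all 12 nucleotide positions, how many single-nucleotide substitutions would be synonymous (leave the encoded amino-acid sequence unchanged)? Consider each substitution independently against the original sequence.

13

Codon 1 (CGA, Arg): 4 synonymous substitutions.
Codon 2 (GCG, Ala): 3 synonymous substitutions.
Codon 3 (CGA, Arg): 4 synonymous substitutions.
Codon 4 (AUA, Ile): 2 synonymous substitutions.
Total: 4 + 3 + 4 + 2 = 13.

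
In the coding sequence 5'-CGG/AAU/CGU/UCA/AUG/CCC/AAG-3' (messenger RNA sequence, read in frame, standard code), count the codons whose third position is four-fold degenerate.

Codon 1 CGG (Arg): third position 4-fold.
Codon 2 AAU (Asn): third position 2-fold.
Codon 3 CGU (Arg): third position 4-fold.
Codon 4 UCA (Ser): third position 4-fold.
Codon 5 AUG (Met): third position 1-fold.
Codon 6 CCC (Pro): third position 4-fold.
Codon 7 AAG (Lys): third position 2-fold.
Four-fold degenerate third positions: 4.

4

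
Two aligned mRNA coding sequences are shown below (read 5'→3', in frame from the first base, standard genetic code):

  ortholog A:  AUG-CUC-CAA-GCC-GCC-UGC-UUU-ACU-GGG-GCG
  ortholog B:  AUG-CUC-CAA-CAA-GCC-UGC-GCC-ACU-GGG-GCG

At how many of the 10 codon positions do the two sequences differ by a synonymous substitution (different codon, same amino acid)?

Codon 1: AUG Met / AUG Met — identical.
Codon 2: CUC Leu / CUC Leu — identical.
Codon 3: CAA Gln / CAA Gln — identical.
Codon 4: GCC Ala / CAA Gln — nonsynonymous.
Codon 5: GCC Ala / GCC Ala — identical.
Codon 6: UGC Cys / UGC Cys — identical.
Codon 7: UUU Phe / GCC Ala — nonsynonymous.
Codon 8: ACU Thr / ACU Thr — identical.
Codon 9: GGG Gly / GGG Gly — identical.
Codon 10: GCG Ala / GCG Ala — identical.
Synonymous differences: 0.

0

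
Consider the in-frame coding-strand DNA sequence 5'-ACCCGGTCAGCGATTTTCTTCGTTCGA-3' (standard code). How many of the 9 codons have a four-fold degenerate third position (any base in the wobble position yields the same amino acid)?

Codon 1 ACC (Thr): third position 4-fold.
Codon 2 CGG (Arg): third position 4-fold.
Codon 3 TCA (Ser): third position 4-fold.
Codon 4 GCG (Ala): third position 4-fold.
Codon 5 ATT (Ile): third position 3-fold.
Codon 6 TTC (Phe): third position 2-fold.
Codon 7 TTC (Phe): third position 2-fold.
Codon 8 GTT (Val): third position 4-fold.
Codon 9 CGA (Arg): third position 4-fold.
Four-fold degenerate third positions: 6.

6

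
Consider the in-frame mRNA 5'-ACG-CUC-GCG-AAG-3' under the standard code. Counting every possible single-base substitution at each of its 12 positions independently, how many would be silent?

Codon 1 (ACG, Thr): 3 synonymous substitutions.
Codon 2 (CUC, Leu): 3 synonymous substitutions.
Codon 3 (GCG, Ala): 3 synonymous substitutions.
Codon 4 (AAG, Lys): 1 synonymous substitution.
Total: 3 + 3 + 3 + 1 = 10.

10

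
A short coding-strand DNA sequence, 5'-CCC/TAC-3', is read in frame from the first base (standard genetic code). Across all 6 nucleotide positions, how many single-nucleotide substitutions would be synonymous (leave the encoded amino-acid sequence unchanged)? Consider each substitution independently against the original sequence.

Codon 1 (CCC, Pro): 3 synonymous substitutions.
Codon 2 (TAC, Tyr): 1 synonymous substitution.
Total: 3 + 1 = 4.

4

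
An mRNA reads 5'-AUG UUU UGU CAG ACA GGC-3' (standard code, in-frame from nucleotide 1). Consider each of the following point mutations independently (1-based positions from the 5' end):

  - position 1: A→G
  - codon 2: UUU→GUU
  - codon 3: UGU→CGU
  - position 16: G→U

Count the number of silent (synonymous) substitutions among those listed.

0

Codon 1: AUG (Met) → GUG (Val) — missense.
Codon 2: UUU (Phe) → GUU (Val) — missense.
Codon 3: UGU (Cys) → CGU (Arg) — missense.
Codon 6: GGC (Gly) → UGC (Cys) — missense.
Synonymous: 0 of 4.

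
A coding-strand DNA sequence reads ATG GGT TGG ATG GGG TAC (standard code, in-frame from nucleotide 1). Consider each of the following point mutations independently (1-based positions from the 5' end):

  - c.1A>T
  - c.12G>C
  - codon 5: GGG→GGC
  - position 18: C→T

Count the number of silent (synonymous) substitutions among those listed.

Codon 1: ATG (Met) → TTG (Leu) — missense.
Codon 4: ATG (Met) → ATC (Ile) — missense.
Codon 5: GGG (Gly) → GGC (Gly) — synonymous.
Codon 6: TAC (Tyr) → TAT (Tyr) — synonymous.
Synonymous: 2 of 4.

2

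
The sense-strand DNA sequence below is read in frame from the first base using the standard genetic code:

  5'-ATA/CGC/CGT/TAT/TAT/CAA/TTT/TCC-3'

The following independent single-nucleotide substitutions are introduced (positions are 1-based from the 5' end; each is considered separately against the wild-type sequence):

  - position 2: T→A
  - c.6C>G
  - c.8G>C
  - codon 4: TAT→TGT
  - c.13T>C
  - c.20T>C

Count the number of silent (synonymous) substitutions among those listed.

Codon 1: ATA (Ile) → AAA (Lys) — missense.
Codon 2: CGC (Arg) → CGG (Arg) — synonymous.
Codon 3: CGT (Arg) → CCT (Pro) — missense.
Codon 4: TAT (Tyr) → TGT (Cys) — missense.
Codon 5: TAT (Tyr) → CAT (His) — missense.
Codon 7: TTT (Phe) → TCT (Ser) — missense.
Synonymous: 1 of 6.

1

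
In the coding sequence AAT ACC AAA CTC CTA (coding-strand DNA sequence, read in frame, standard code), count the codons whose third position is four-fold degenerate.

Codon 1 AAT (Asn): third position 2-fold.
Codon 2 ACC (Thr): third position 4-fold.
Codon 3 AAA (Lys): third position 2-fold.
Codon 4 CTC (Leu): third position 4-fold.
Codon 5 CTA (Leu): third position 4-fold.
Four-fold degenerate third positions: 3.

3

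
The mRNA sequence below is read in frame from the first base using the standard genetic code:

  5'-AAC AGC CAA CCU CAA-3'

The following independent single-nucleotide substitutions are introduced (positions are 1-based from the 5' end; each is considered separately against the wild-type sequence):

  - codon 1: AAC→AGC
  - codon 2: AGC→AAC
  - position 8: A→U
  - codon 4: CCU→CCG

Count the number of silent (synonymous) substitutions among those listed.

1

Codon 1: AAC (Asn) → AGC (Ser) — missense.
Codon 2: AGC (Ser) → AAC (Asn) — missense.
Codon 3: CAA (Gln) → CUA (Leu) — missense.
Codon 4: CCU (Pro) → CCG (Pro) — synonymous.
Synonymous: 1 of 4.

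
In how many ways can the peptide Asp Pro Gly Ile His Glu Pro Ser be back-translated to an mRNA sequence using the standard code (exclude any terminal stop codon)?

9216

Asp: 2 codons.
Pro: 4 codons.
Gly: 4 codons.
Ile: 3 codons.
His: 2 codons.
Glu: 2 codons.
Pro: 4 codons.
Ser: 6 codons.
2 × 4 × 4 × 3 × 2 × 2 × 4 × 6 = 9216.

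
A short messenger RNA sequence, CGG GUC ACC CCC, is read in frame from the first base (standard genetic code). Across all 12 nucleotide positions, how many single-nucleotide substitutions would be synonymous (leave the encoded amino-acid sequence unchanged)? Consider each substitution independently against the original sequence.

13

Codon 1 (CGG, Arg): 4 synonymous substitutions.
Codon 2 (GUC, Val): 3 synonymous substitutions.
Codon 3 (ACC, Thr): 3 synonymous substitutions.
Codon 4 (CCC, Pro): 3 synonymous substitutions.
Total: 4 + 3 + 3 + 3 = 13.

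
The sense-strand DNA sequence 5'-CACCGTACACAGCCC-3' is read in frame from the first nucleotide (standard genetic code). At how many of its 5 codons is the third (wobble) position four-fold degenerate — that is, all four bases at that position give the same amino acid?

3

Codon 1 CAC (His): third position 2-fold.
Codon 2 CGT (Arg): third position 4-fold.
Codon 3 ACA (Thr): third position 4-fold.
Codon 4 CAG (Gln): third position 2-fold.
Codon 5 CCC (Pro): third position 4-fold.
Four-fold degenerate third positions: 3.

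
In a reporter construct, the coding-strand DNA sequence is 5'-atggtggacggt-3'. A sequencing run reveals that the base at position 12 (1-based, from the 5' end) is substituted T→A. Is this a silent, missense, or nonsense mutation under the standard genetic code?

silent

Position 12 falls in codon 4: GGT → Gly.
After the substitution the codon is GGA → Gly.
Both encode Gly, so the change is synonymous.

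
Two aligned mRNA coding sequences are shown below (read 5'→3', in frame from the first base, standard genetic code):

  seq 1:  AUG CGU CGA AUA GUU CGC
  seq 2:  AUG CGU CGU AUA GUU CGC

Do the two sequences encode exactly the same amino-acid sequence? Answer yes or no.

Codon 1: AUG Met / AUG Met — identical.
Codon 2: CGU Arg / CGU Arg — identical.
Codon 3: CGA Arg / CGU Arg — synonymous.
Codon 4: AUA Ile / AUA Ile — identical.
Codon 5: GUU Val / GUU Val — identical.
Codon 6: CGC Arg / CGC Arg — identical.
Nonsynonymous differences: 0 → same protein.

yes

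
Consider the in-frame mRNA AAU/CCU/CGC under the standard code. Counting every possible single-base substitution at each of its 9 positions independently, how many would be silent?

7

Codon 1 (AAU, Asn): 1 synonymous substitution.
Codon 2 (CCU, Pro): 3 synonymous substitutions.
Codon 3 (CGC, Arg): 3 synonymous substitutions.
Total: 1 + 3 + 3 = 7.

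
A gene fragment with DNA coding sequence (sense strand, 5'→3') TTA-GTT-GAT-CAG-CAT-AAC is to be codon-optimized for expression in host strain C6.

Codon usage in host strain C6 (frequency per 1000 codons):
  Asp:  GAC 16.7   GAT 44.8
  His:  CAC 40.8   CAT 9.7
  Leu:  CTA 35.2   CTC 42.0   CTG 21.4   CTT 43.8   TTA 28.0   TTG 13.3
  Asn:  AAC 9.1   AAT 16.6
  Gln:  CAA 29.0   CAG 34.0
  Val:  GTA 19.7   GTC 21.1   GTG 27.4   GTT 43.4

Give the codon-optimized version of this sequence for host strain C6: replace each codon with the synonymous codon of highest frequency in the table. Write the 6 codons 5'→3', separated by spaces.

Codon 1 (Leu): best is CTT at 43.8.
Codon 2 (Val): best is GTT at 43.4.
Codon 3 (Asp): best is GAT at 44.8.
Codon 4 (Gln): best is CAG at 34.0.
Codon 5 (His): best is CAC at 40.8.
Codon 6 (Asn): best is AAT at 16.6.

CTT GTT GAT CAG CAC AAT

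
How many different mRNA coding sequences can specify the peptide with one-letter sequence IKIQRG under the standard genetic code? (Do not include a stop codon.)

Ile: 3 codons.
Lys: 2 codons.
Ile: 3 codons.
Gln: 2 codons.
Arg: 6 codons.
Gly: 4 codons.
3 × 2 × 3 × 2 × 6 × 4 = 864.

864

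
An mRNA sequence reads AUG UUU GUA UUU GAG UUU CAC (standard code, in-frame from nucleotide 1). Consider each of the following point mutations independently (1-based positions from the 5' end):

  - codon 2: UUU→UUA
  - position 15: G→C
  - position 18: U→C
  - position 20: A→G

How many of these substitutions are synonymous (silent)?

1

Codon 2: UUU (Phe) → UUA (Leu) — missense.
Codon 5: GAG (Glu) → GAC (Asp) — missense.
Codon 6: UUU (Phe) → UUC (Phe) — synonymous.
Codon 7: CAC (His) → CGC (Arg) — missense.
Synonymous: 1 of 4.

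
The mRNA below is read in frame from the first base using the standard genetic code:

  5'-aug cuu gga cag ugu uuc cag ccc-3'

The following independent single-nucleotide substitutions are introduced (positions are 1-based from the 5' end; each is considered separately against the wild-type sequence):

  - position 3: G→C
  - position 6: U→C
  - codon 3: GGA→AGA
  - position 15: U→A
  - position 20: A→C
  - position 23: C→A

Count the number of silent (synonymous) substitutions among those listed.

Codon 1: AUG (Met) → AUC (Ile) — missense.
Codon 2: CUU (Leu) → CUC (Leu) — synonymous.
Codon 3: GGA (Gly) → AGA (Arg) — missense.
Codon 5: UGU (Cys) → UGA (Stop) — nonsense.
Codon 7: CAG (Gln) → CCG (Pro) — missense.
Codon 8: CCC (Pro) → CAC (His) — missense.
Synonymous: 1 of 6.

1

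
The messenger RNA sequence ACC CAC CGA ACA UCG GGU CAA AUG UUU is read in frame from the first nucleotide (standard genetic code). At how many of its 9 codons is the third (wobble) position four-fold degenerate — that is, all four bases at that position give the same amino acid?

Codon 1 ACC (Thr): third position 4-fold.
Codon 2 CAC (His): third position 2-fold.
Codon 3 CGA (Arg): third position 4-fold.
Codon 4 ACA (Thr): third position 4-fold.
Codon 5 UCG (Ser): third position 4-fold.
Codon 6 GGU (Gly): third position 4-fold.
Codon 7 CAA (Gln): third position 2-fold.
Codon 8 AUG (Met): third position 1-fold.
Codon 9 UUU (Phe): third position 2-fold.
Four-fold degenerate third positions: 5.

5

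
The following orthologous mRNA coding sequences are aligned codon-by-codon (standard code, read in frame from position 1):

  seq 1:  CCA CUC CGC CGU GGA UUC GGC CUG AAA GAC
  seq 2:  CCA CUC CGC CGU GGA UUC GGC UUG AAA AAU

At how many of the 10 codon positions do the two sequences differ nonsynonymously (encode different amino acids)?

Codon 1: CCA Pro / CCA Pro — identical.
Codon 2: CUC Leu / CUC Leu — identical.
Codon 3: CGC Arg / CGC Arg — identical.
Codon 4: CGU Arg / CGU Arg — identical.
Codon 5: GGA Gly / GGA Gly — identical.
Codon 6: UUC Phe / UUC Phe — identical.
Codon 7: GGC Gly / GGC Gly — identical.
Codon 8: CUG Leu / UUG Leu — synonymous.
Codon 9: AAA Lys / AAA Lys — identical.
Codon 10: GAC Asp / AAU Asn — nonsynonymous.
Nonsynonymous differences: 1.

1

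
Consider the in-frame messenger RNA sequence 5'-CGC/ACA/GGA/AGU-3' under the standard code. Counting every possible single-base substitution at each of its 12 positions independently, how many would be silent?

Codon 1 (CGC, Arg): 3 synonymous substitutions.
Codon 2 (ACA, Thr): 3 synonymous substitutions.
Codon 3 (GGA, Gly): 3 synonymous substitutions.
Codon 4 (AGU, Ser): 1 synonymous substitution.
Total: 3 + 3 + 3 + 1 = 10.

10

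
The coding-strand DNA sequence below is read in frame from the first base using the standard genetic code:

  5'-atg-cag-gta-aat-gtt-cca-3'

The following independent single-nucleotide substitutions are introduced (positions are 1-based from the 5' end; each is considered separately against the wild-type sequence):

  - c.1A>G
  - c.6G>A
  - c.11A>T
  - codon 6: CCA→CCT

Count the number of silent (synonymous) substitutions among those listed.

2

Codon 1: ATG (Met) → GTG (Val) — missense.
Codon 2: CAG (Gln) → CAA (Gln) — synonymous.
Codon 4: AAT (Asn) → ATT (Ile) — missense.
Codon 6: CCA (Pro) → CCT (Pro) — synonymous.
Synonymous: 2 of 4.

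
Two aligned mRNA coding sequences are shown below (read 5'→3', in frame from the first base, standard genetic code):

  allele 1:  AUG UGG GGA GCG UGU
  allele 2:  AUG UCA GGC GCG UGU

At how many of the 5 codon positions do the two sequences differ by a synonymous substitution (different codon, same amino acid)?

Codon 1: AUG Met / AUG Met — identical.
Codon 2: UGG Trp / UCA Ser — nonsynonymous.
Codon 3: GGA Gly / GGC Gly — synonymous.
Codon 4: GCG Ala / GCG Ala — identical.
Codon 5: UGU Cys / UGU Cys — identical.
Synonymous differences: 1.

1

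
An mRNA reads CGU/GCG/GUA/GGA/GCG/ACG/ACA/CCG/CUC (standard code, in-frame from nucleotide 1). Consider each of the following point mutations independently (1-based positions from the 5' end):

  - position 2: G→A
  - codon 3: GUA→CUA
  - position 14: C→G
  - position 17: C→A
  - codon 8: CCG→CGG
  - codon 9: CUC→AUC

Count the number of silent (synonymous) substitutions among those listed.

Codon 1: CGU (Arg) → CAU (His) — missense.
Codon 3: GUA (Val) → CUA (Leu) — missense.
Codon 5: GCG (Ala) → GGG (Gly) — missense.
Codon 6: ACG (Thr) → AAG (Lys) — missense.
Codon 8: CCG (Pro) → CGG (Arg) — missense.
Codon 9: CUC (Leu) → AUC (Ile) — missense.
Synonymous: 0 of 6.

0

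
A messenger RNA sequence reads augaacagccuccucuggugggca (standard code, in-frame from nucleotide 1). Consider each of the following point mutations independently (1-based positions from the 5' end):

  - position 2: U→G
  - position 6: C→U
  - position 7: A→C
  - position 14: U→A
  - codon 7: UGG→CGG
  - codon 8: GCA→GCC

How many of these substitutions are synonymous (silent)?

Codon 1: AUG (Met) → AGG (Arg) — missense.
Codon 2: AAC (Asn) → AAU (Asn) — synonymous.
Codon 3: AGC (Ser) → CGC (Arg) — missense.
Codon 5: CUC (Leu) → CAC (His) — missense.
Codon 7: UGG (Trp) → CGG (Arg) — missense.
Codon 8: GCA (Ala) → GCC (Ala) — synonymous.
Synonymous: 2 of 6.

2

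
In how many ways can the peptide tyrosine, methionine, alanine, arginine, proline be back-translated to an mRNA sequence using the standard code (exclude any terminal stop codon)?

Tyr: 2 codons.
Met: 1 codon.
Ala: 4 codons.
Arg: 6 codons.
Pro: 4 codons.
2 × 1 × 4 × 6 × 4 = 192.

192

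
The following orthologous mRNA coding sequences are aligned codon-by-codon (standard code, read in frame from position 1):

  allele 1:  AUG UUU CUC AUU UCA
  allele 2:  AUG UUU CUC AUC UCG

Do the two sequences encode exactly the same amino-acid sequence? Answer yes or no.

Codon 1: AUG Met / AUG Met — identical.
Codon 2: UUU Phe / UUU Phe — identical.
Codon 3: CUC Leu / CUC Leu — identical.
Codon 4: AUU Ile / AUC Ile — synonymous.
Codon 5: UCA Ser / UCG Ser — synonymous.
Nonsynonymous differences: 0 → same protein.

yes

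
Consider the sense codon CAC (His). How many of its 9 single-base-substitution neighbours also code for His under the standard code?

1

Position 1: none → 0 synonymous.
Position 2: none → 0 synonymous.
Position 3: CAT → 1 synonymous.
Total: 0 + 0 + 1 = 1.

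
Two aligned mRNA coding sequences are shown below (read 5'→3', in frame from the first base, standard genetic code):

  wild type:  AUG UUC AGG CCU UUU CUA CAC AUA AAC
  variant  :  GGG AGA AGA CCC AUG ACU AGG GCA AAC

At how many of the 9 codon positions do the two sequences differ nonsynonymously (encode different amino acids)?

Codon 1: AUG Met / GGG Gly — nonsynonymous.
Codon 2: UUC Phe / AGA Arg — nonsynonymous.
Codon 3: AGG Arg / AGA Arg — synonymous.
Codon 4: CCU Pro / CCC Pro — synonymous.
Codon 5: UUU Phe / AUG Met — nonsynonymous.
Codon 6: CUA Leu / ACU Thr — nonsynonymous.
Codon 7: CAC His / AGG Arg — nonsynonymous.
Codon 8: AUA Ile / GCA Ala — nonsynonymous.
Codon 9: AAC Asn / AAC Asn — identical.
Nonsynonymous differences: 6.

6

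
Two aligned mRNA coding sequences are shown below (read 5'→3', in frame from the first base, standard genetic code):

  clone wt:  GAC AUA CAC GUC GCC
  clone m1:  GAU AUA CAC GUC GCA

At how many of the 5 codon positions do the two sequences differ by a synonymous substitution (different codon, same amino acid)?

2

Codon 1: GAC Asp / GAU Asp — synonymous.
Codon 2: AUA Ile / AUA Ile — identical.
Codon 3: CAC His / CAC His — identical.
Codon 4: GUC Val / GUC Val — identical.
Codon 5: GCC Ala / GCA Ala — synonymous.
Synonymous differences: 2.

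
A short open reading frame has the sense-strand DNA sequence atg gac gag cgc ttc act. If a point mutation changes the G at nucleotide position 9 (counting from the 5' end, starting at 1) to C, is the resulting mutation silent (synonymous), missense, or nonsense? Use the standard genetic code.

Position 9 falls in codon 3: GAG → Glu.
After the substitution the codon is GAC → Asp.
Glu ≠ Asp, so this is a missense mutation.

missense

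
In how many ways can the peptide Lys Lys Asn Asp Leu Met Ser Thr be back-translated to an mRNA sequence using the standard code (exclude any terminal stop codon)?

2304

Lys: 2 codons.
Lys: 2 codons.
Asn: 2 codons.
Asp: 2 codons.
Leu: 6 codons.
Met: 1 codon.
Ser: 6 codons.
Thr: 4 codons.
2 × 2 × 2 × 2 × 6 × 1 × 6 × 4 = 2304.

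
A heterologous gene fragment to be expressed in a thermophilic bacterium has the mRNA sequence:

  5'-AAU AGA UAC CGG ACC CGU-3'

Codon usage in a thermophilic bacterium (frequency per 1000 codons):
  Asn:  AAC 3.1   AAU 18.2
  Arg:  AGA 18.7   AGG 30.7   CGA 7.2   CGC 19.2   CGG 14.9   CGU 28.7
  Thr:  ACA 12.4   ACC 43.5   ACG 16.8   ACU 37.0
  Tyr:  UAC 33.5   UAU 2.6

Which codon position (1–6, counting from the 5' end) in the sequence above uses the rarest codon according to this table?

4

Codon 1 AAU (Asn): 18.2 per 1000.
Codon 2 AGA (Arg): 18.7 per 1000.
Codon 3 UAC (Tyr): 33.5 per 1000.
Codon 4 CGG (Arg): 14.9 per 1000.
Codon 5 ACC (Thr): 43.5 per 1000.
Codon 6 CGU (Arg): 28.7 per 1000.
Lowest frequency is 14.9 at codon 4.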